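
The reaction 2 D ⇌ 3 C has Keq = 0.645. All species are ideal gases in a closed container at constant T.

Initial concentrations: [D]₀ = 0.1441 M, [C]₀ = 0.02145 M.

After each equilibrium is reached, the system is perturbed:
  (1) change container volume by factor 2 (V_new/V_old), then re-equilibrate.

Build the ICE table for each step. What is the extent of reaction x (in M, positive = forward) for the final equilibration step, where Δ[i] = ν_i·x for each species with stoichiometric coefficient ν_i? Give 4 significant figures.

Q₀ = 4.7528e-04 vs Keq = 0.645 ⇒ Q<K, forward
Step 1:
                    D           C
  init         0.1441     0.02145
  Δ          -0.07896      0.1184
  eq          0.06514      0.1399
  solve Keq expr → x = 0.03948; check Q = 0.645
Then change container volume by factor 2 (V_new/V_old).
Step 2:
                    D           C
  init        0.03257     0.06994
  Δ         -0.005414    0.008121
  eq          0.02716     0.07806
  solve Keq expr → x = 0.002707; check Q = 0.645

x = 0.002707 M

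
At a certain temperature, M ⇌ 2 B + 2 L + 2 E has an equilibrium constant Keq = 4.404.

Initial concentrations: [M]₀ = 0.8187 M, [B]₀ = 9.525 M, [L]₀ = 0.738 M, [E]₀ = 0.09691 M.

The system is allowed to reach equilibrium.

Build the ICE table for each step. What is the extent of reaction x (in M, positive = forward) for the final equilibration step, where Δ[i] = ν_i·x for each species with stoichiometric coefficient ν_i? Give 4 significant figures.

x = 0.06147 M

Q₀ = 0.5668 vs Keq = 4.404 ⇒ Q<K, forward
Step 1:
                   M          B          L          E
  I           0.8187      9.525      0.738    0.09691
  C         -0.06147     0.1229     0.1229     0.1229
  E           0.7572      9.648     0.8609     0.2199
  solve Keq expr → x = 0.06147; check Q = 4.404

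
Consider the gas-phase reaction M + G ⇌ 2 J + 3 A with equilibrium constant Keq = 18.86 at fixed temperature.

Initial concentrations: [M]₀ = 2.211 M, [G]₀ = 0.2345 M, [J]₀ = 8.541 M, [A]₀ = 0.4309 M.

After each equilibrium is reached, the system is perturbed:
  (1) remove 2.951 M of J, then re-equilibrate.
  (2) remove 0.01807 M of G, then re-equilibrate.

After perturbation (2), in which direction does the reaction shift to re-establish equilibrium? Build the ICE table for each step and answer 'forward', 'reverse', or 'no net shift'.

Direction: reverse

Q₀ = 11.26 vs Keq = 18.86 ⇒ Q<K, forward
Step 1:
                  M         G         J         A
  Initial     2.211    0.2345     8.541    0.4309
  Change   -0.02073  -0.02073   0.04146   0.06219
  Equil        2.19    0.2138     8.582    0.4931
  solve Keq expr → x = 0.02073; check Q = 18.86
Then remove 2.951 M of J.
Step 2:
                  M         G         J         A
  Initial      2.19    0.2138     5.631    0.4931
  Change   -0.03702  -0.03702   0.07404    0.1111
  Equil       2.153    0.1768     5.705    0.6041
  solve Keq expr → x = 0.03702; check Q = 18.86
Then remove 0.01807 M of G.
Step 3:
                  M         G         J         A
  Initial     2.153    0.1587     5.705    0.6041
  Change   0.004803  0.004803 -0.009607  -0.01441
  Equil       2.158    0.1635     5.696    0.5897
  solve Keq expr → x = -0.004803; check Q = 18.86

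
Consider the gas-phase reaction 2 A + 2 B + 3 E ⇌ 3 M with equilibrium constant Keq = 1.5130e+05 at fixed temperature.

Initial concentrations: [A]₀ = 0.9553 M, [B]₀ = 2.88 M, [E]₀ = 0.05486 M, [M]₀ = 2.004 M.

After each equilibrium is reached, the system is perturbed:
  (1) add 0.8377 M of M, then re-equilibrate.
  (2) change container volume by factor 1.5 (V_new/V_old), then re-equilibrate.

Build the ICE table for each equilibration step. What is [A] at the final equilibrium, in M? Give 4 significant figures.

Q₀ = 6440 vs Keq = 1.5130e+05 ⇒ Q<K, forward
Step 1:
                   A          B          E          M
  init        0.9553       2.88    0.05486      2.004
  Δ         -0.02329   -0.02329   -0.03494    0.03494
  eq           0.932      2.857    0.01992      2.039
  solve Keq expr → x = 0.01165; check Q = 1.5130e+05
Then add 0.8377 M of M.
Step 2:
                   A          B          E          M
  init         0.932      2.857    0.01992      2.877
  Δ          0.00531    0.00531   0.007965  -0.007965
  eq          0.9373      2.862    0.02788      2.869
  solve Keq expr → x = -0.002655; check Q = 1.5130e+05
Then change container volume by factor 1.5 (V_new/V_old).
Step 3:
                   A          B          E          M
  init        0.6249      1.908    0.01859      1.912
  Δ         0.008494   0.008494    0.01274   -0.01274
  eq          0.6334      1.917    0.03133        1.9
  solve Keq expr → x = -0.004247; check Q = 1.5130e+05

[A]_eq = 0.6334 M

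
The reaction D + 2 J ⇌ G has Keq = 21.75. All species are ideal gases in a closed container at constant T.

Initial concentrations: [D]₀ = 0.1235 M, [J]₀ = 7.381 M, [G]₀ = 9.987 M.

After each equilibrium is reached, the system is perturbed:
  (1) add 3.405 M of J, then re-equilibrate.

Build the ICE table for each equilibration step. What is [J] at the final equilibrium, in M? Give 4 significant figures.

[J]_eq = 10.55 M

Q₀ = 1.484 vs Keq = 21.75 ⇒ Q<K, forward
Step 1:
                   D          J          G
  Initial     0.1235      7.381      9.987
  Change     -0.1144    -0.2288     0.1144
  Equil     0.009079      7.152       10.1
  solve Keq expr → x = 0.1144; check Q = 21.75
Then add 3.405 M of J.
Step 2:
                   D          J          G
  Initial   0.009079      10.56       10.1
  Change   -0.004902  -0.009805   0.004902
  Equil     0.004177      10.55      10.11
  solve Keq expr → x = 0.004902; check Q = 21.75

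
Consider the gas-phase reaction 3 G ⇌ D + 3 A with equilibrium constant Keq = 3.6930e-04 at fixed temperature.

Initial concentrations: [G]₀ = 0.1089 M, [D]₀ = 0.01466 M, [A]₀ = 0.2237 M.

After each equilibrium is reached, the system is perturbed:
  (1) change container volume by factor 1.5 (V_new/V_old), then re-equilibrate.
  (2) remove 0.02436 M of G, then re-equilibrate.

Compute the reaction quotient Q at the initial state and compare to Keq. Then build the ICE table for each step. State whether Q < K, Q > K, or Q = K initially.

Q₀ = 0.1271; Q > K (proceeds reverse)

Q₀ = 0.1271 vs Keq = 3.6930e-04 ⇒ Q>K, reverse
Step 1:
                   G          D          A
  init        0.1089    0.01466     0.2237
  Δ          0.04331   -0.01444   -0.04331
  eq          0.1522 2.2189e-04     0.1804
  solve Keq expr → x = -0.01444; check Q = 3.6930e-04
Then change container volume by factor 1.5 (V_new/V_old).
Step 2:
                   G          D          A
  init        0.1015 1.4793e-04     0.1203
  Δ       -2.1416e-04 7.1388e-05 2.1416e-04
  eq          0.1013 2.1932e-04     0.1205
  solve Keq expr → x = 7.1388e-05; check Q = 3.6930e-04
Then remove 0.02436 M of G.
Step 3:
                   G          D          A
  init        0.0769 2.1932e-04     0.1205
  Δ       3.6301e-04 -1.2100e-04 -3.6301e-04
  eq         0.07727 9.8313e-05     0.1201
  solve Keq expr → x = -1.2100e-04; check Q = 3.6930e-04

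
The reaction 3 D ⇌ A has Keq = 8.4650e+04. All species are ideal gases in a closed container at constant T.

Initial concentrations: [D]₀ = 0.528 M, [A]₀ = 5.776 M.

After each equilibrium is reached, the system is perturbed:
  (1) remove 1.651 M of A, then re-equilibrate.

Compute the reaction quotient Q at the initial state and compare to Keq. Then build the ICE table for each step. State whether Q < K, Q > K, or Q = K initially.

Q₀ = 39.24 vs Keq = 8.4650e+04 ⇒ Q<K, forward
Step 1:
                  D         A
  Initial     0.528     5.776
  Change    -0.4868    0.1623
  Equil     0.04124     5.938
  solve Keq expr → x = 0.1623; check Q = 8.4650e+04
Then remove 1.651 M of A.
Step 2:
                  D         A
  Initial   0.04124     4.287
  Change   -0.00424  0.001413
  Equil       0.037     4.289
  solve Keq expr → x = 0.001413; check Q = 8.4650e+04

Q₀ = 39.24; Q < K (proceeds forward)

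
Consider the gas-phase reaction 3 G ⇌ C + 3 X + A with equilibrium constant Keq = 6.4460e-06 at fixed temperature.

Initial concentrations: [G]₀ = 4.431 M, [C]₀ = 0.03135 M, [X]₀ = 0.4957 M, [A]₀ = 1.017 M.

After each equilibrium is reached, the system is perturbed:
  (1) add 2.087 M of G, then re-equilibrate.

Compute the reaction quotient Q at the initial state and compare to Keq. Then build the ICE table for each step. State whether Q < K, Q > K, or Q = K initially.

Q₀ = 4.4639e-05; Q > K (proceeds reverse)

Q₀ = 4.4639e-05 vs Keq = 6.4460e-06 ⇒ Q>K, reverse
Step 1:
                    G           C           X           A
  I             4.431     0.03135      0.4957       1.017
  C           0.07088    -0.02363    -0.07088    -0.02363
  E             4.502    0.007722      0.4248      0.9934
  solve Keq expr → x = -0.02363; check Q = 6.4460e-06
Then add 2.087 M of G.
Step 2:
                    G           C           X           A
  I             6.589    0.007722      0.4248      0.9934
  C          -0.03326     0.01109     0.03326     0.01109
  E             6.556     0.01881      0.4581       1.004
  solve Keq expr → x = 0.01109; check Q = 6.4460e-06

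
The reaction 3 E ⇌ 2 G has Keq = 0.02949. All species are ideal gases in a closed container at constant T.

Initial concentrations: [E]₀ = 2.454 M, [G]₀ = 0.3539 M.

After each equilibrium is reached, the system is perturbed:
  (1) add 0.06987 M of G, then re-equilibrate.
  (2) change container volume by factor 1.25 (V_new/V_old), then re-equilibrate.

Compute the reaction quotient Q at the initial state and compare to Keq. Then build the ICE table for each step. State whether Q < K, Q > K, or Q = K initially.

Q₀ = 0.008475; Q < K (proceeds forward)

Q₀ = 0.008475 vs Keq = 0.02949 ⇒ Q<K, forward
Step 1:
                    E           G
  I             2.454      0.3539
  C           -0.2895       0.193
  E             2.165      0.5469
  solve Keq expr → x = 0.09649; check Q = 0.02949
Then add 0.06987 M of G.
Step 2:
                    E           G
  I             2.165      0.6167
  C           0.06664    -0.04442
  E             2.231      0.5723
  solve Keq expr → x = -0.02221; check Q = 0.02949
Then change container volume by factor 1.25 (V_new/V_old).
Step 3:
                    E           G
  I             1.785      0.4579
  C           0.04771    -0.03181
  E             1.833       0.426
  solve Keq expr → x = -0.0159; check Q = 0.02949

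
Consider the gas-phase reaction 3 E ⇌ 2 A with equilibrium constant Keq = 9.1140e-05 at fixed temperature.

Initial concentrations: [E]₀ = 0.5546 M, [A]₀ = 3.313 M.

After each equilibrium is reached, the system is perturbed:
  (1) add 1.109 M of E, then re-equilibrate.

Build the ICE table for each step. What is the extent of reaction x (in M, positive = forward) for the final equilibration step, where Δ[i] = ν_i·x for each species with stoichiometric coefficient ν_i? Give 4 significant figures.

x = 0.01829 M

Q₀ = 64.34 vs Keq = 9.1140e-05 ⇒ Q>K, reverse
Step 1:
                  E         A
  Initial    0.5546     3.313
  Change      4.792    -3.195
  Equil       5.347     0.118
  solve Keq expr → x = -1.597; check Q = 9.1140e-05
Then add 1.109 M of E.
Step 2:
                  E         A
  Initial     6.456     0.118
  Change   -0.05486   0.03657
  Equil       6.401    0.1546
  solve Keq expr → x = 0.01829; check Q = 9.1140e-05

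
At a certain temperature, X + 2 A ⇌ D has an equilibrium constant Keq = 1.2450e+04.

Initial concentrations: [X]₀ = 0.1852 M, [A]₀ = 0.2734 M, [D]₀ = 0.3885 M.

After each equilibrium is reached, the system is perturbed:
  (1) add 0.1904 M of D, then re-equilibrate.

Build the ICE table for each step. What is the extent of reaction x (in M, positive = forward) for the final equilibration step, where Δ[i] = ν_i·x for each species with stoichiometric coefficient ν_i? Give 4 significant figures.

x = -0.001958 M

Q₀ = 28.06 vs Keq = 1.2450e+04 ⇒ Q<K, forward
Step 1:
                    X           A           D
  I            0.1852      0.2734      0.3885
  C           -0.1238     -0.2475      0.1238
  E           0.06144     0.02588      0.5123
  solve Keq expr → x = 0.1238; check Q = 1.2450e+04
Then add 0.1904 M of D.
Step 2:
                    X           A           D
  I           0.06144     0.02588      0.7027
  C          0.001958    0.003917   -0.001958
  E            0.0634      0.0298      0.7007
  solve Keq expr → x = -0.001958; check Q = 1.2450e+04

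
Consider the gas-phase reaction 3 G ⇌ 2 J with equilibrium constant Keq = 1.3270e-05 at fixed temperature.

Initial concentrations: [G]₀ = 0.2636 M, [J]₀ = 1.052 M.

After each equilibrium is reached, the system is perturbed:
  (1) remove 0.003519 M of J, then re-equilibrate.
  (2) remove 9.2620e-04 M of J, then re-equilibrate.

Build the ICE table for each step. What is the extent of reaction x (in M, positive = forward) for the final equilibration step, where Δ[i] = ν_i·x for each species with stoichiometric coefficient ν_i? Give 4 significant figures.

Q₀ = 60.42 vs Keq = 1.3270e-05 ⇒ Q>K, reverse
Step 1:
                  G         J
  init       0.2636     1.052
  Δ           1.564    -1.043
  eq          1.828  0.009004
  solve Keq expr → x = -0.5215; check Q = 1.3270e-05
Then remove 0.003519 M of J.
Step 2:
                  G         J
  init        1.828  0.005485
  Δ       -0.005221   0.00348
  eq          1.823  0.008965
  solve Keq expr → x = 0.00174; check Q = 1.3270e-05
Then remove 9.2620e-04 M of J.
Step 3:
                  G         J
  init        1.823  0.008039
  Δ       -0.001374 9.1606e-04
  eq          1.821  0.008955
  solve Keq expr → x = 4.5803e-04; check Q = 1.3270e-05

x = 4.5803e-04 M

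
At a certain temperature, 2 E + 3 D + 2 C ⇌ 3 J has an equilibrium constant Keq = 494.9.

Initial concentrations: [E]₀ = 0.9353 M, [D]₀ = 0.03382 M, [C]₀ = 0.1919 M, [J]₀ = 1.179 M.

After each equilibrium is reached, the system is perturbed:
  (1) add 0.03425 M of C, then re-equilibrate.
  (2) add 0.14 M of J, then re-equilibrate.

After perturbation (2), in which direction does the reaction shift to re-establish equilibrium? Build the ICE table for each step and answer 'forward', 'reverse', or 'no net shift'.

Direction: reverse

Q₀ = 1.3151e+06 vs Keq = 494.9 ⇒ Q>K, reverse
Step 1:
                    E           D           C           J
  Initial      0.9353     0.03382      0.1919       1.179
  Change       0.1399      0.2098      0.1399     -0.2098
  Equil         1.075      0.2436      0.3318      0.9692
  solve Keq expr → x = -0.06993; check Q = 494.9
Then add 0.03425 M of C.
Step 2:
                    E           D           C           J
  Initial       1.075      0.2436       0.366      0.9692
  Change    -0.006371   -0.009557   -0.006371    0.009557
  Equil         1.069      0.2341      0.3596      0.9788
  solve Keq expr → x = 0.003186; check Q = 494.9
Then add 0.14 M of J.
Step 3:
                    E           D           C           J
  Initial       1.069      0.2341      0.3596       1.119
  Change      0.01345     0.02017     0.01345    -0.02017
  Equil         1.082      0.2542      0.3731       1.099
  solve Keq expr → x = -0.006725; check Q = 494.9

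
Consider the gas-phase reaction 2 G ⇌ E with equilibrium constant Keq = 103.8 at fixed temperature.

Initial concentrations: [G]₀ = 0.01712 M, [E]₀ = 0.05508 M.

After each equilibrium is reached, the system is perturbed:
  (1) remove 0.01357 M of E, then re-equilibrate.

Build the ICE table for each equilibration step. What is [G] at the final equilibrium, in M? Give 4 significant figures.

Q₀ = 187.9 vs Keq = 103.8 ⇒ Q>K, reverse
Step 1:
                  G         E
  I         0.01712   0.05508
  C        0.005349 -0.002675
  E         0.02247   0.05241
  solve Keq expr → x = -0.002675; check Q = 103.8
Then remove 0.01357 M of E.
Step 2:
                  G         E
  I         0.02247   0.03884
  C       -0.002783  0.001392
  E         0.01969   0.04023
  solve Keq expr → x = 0.001392; check Q = 103.8

[G]_eq = 0.01969 M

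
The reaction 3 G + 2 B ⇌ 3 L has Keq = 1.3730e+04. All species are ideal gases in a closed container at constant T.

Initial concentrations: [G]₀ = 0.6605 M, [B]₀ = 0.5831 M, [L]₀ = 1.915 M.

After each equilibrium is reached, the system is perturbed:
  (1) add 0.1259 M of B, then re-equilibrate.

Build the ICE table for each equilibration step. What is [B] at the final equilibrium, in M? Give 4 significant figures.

Q₀ = 71.68 vs Keq = 1.3730e+04 ⇒ Q<K, forward
Step 1:
                  G         B         L
  I          0.6605    0.5831     1.915
  C         -0.4372   -0.2914    0.4372
  E          0.2233    0.2917     2.352
  solve Keq expr → x = 0.1457; check Q = 1.3730e+04
Then add 0.1259 M of B.
Step 2:
                  G         B         L
  I          0.2233    0.4176     2.352
  C        -0.03728  -0.02485   0.03728
  E          0.1861    0.3927     2.389
  solve Keq expr → x = 0.01243; check Q = 1.3730e+04

[B]_eq = 0.3927 M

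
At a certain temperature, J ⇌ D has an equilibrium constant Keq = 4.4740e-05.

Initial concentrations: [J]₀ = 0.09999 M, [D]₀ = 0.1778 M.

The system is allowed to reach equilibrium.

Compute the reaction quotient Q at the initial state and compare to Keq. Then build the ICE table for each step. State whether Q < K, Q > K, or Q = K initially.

Q₀ = 1.778 vs Keq = 4.4740e-05 ⇒ Q>K, reverse
Step 1:
                    J           D
  I           0.09999      0.1778
  C            0.1778     -0.1778
  E            0.2778  1.2428e-05
  solve Keq expr → x = -0.1778; check Q = 4.4740e-05

Q₀ = 1.778; Q > K (proceeds reverse)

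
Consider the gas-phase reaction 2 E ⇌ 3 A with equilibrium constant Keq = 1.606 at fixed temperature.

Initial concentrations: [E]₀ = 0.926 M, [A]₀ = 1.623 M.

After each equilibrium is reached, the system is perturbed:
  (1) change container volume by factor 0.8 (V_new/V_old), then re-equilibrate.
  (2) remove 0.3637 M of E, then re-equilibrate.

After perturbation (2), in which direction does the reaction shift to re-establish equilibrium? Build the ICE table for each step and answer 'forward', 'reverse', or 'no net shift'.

Direction: reverse

Q₀ = 4.986 vs Keq = 1.606 ⇒ Q>K, reverse
Step 1:
                  E         A
  init        0.926     1.623
  Δ          0.2247   -0.3371
  eq          1.151     1.286
  solve Keq expr → x = -0.1124; check Q = 1.606
Then change container volume by factor 0.8 (V_new/V_old).
Step 2:
                  E         A
  init        1.438     1.607
  Δ         0.05267  -0.07901
  eq          1.491     1.528
  solve Keq expr → x = -0.02634; check Q = 1.606
Then remove 0.3637 M of E.
Step 3:
                  E         A
  init        1.127     1.528
  Δ          0.1162   -0.1742
  eq          1.244     1.354
  solve Keq expr → x = -0.05808; check Q = 1.606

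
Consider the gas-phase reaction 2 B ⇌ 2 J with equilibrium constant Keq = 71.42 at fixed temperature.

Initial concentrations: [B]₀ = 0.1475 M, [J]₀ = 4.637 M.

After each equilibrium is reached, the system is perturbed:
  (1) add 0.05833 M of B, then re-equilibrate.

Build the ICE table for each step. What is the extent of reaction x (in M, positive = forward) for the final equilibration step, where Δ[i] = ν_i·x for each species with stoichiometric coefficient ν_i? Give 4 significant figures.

Q₀ = 988.3 vs Keq = 71.42 ⇒ Q>K, reverse
Step 1:
                   B          J
  Initial     0.1475      4.637
  Change      0.3587    -0.3587
  Equil       0.5062      4.278
  solve Keq expr → x = -0.1794; check Q = 71.42
Then add 0.05833 M of B.
Step 2:
                   B          J
  Initial     0.5646      4.278
  Change    -0.05216    0.05216
  Equil       0.5124       4.33
  solve Keq expr → x = 0.02608; check Q = 71.42

x = 0.02608 M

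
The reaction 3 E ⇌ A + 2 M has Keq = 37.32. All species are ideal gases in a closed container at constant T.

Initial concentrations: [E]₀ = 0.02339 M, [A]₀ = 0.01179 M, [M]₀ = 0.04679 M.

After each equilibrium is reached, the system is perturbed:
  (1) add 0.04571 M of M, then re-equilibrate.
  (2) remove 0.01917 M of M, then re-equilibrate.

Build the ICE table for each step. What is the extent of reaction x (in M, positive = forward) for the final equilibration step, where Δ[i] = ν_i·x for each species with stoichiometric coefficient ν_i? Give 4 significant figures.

Q₀ = 2.017 vs Keq = 37.32 ⇒ Q<K, forward
Step 1:
                  E         A         M
  Initial   0.02339   0.01179   0.04679
  Change   -0.01248   0.00416  0.008321
  Equil     0.01091   0.01595   0.05511
  solve Keq expr → x = 0.00416; check Q = 37.32
Then add 0.04571 M of M.
Step 2:
                  E         A         M
  Initial   0.01091   0.01595    0.1008
  Change   0.004555 -0.001518 -0.003037
  Equil     0.01546   0.01443   0.09778
  solve Keq expr → x = -0.001518; check Q = 37.32
Then remove 0.01917 M of M.
Step 3:
                  E         A         M
  Initial   0.01546   0.01443   0.07861
  Change  -0.001777 5.9242e-04  0.001185
  Equil     0.01369   0.01502    0.0798
  solve Keq expr → x = 5.9242e-04; check Q = 37.32

x = 5.9242e-04 M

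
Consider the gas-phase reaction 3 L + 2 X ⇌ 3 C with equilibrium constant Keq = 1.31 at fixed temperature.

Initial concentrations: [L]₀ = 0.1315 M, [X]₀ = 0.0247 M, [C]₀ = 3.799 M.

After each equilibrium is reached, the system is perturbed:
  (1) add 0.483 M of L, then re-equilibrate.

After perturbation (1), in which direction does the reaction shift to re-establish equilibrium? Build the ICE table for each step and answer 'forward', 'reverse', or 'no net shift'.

Direction: forward

Q₀ = 3.9522e+07 vs Keq = 1.31 ⇒ Q>K, reverse
Step 1:
                    L           X           C
  Initial      0.1315      0.0247       3.799
  Change        1.664       1.109      -1.664
  Equil         1.795       1.134       2.135
  solve Keq expr → x = -0.5545; check Q = 1.31
Then add 0.483 M of L.
Step 2:
                    L           X           C
  Initial       2.278       1.134       2.135
  Change      -0.1803     -0.1202      0.1803
  Equil         2.098       1.013       2.316
  solve Keq expr → x = 0.06012; check Q = 1.31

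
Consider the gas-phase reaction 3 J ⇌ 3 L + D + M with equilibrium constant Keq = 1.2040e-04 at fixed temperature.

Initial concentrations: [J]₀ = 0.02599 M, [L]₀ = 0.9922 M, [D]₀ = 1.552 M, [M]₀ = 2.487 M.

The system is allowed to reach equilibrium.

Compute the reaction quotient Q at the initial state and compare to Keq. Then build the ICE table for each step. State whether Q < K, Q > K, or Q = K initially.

Q₀ = 2.1476e+05; Q > K (proceeds reverse)

Q₀ = 2.1476e+05 vs Keq = 1.2040e-04 ⇒ Q>K, reverse
Step 1:
                  J         L         D         M
  Initial   0.02599    0.9922     1.552     2.487
  Change     0.9572   -0.9572   -0.3191   -0.3191
  Equil      0.9832   0.03498     1.233     2.168
  solve Keq expr → x = -0.3191; check Q = 1.2040e-04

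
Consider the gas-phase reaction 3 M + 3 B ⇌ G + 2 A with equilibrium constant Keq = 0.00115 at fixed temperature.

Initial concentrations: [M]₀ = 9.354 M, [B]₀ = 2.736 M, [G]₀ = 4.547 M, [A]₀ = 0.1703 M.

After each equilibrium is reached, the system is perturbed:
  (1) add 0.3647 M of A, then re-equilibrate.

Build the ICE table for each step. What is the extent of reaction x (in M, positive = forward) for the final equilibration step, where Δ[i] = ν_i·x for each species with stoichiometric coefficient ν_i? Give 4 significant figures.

Q₀ = 7.8671e-06 vs Keq = 0.00115 ⇒ Q<K, forward
Step 1:
                   M          B          G          A
  Initial      9.354      2.736      4.547     0.1703
  Change      -1.007     -1.007     0.3356     0.6712
  Equil        8.347      1.729      4.883     0.8415
  solve Keq expr → x = 0.3356; check Q = 0.00115
Then add 0.3647 M of A.
Step 2:
                   M          B          G          A
  Initial      8.347      1.729      4.883      1.206
  Change      0.2226     0.2226   -0.07419    -0.1484
  Equil         8.57      1.952      4.808      1.058
  solve Keq expr → x = -0.07419; check Q = 0.00115

x = -0.07419 M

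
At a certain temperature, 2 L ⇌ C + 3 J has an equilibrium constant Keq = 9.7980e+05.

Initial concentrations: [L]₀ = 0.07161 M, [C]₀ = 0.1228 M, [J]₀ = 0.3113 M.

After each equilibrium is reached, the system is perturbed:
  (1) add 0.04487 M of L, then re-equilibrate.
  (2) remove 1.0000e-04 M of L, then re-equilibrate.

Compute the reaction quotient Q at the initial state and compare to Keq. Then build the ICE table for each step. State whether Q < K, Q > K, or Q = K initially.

Q₀ = 0.7224; Q < K (proceeds forward)

Q₀ = 0.7224 vs Keq = 9.7980e+05 ⇒ Q<K, forward
Step 1:
                   L          C          J
  init       0.07161     0.1228     0.3113
  Δ          -0.0715    0.03575     0.1073
  eq      1.0893e-04     0.1586     0.4186
  solve Keq expr → x = 0.03575; check Q = 9.7980e+05
Then add 0.04487 M of L.
Step 2:
                   L          C          J
  init       0.04498     0.1586     0.4186
  Δ         -0.04483    0.02242    0.06725
  eq      1.4552e-04      0.181     0.4858
  solve Keq expr → x = 0.02242; check Q = 9.7980e+05
Then remove 1.0000e-04 M of L.
Step 3:
                   L          C          J
  init    4.5519e-05      0.181     0.4858
  Δ       9.9913e-05 -4.9956e-05 -1.4987e-04
  eq      1.4543e-04     0.1809     0.4857
  solve Keq expr → x = -4.9956e-05; check Q = 9.7980e+05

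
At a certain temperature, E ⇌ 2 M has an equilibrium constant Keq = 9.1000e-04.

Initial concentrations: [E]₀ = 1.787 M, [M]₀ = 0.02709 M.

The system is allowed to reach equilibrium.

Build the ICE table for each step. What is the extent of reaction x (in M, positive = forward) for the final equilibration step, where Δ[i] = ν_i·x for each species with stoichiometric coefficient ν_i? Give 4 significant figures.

Q₀ = 4.1067e-04 vs Keq = 9.1000e-04 ⇒ Q<K, forward
Step 1:
                  E         M
  I           1.787   0.02709
  C       -0.006581   0.01316
  E            1.78   0.04025
  solve Keq expr → x = 0.006581; check Q = 9.1000e-04

x = 0.006581 M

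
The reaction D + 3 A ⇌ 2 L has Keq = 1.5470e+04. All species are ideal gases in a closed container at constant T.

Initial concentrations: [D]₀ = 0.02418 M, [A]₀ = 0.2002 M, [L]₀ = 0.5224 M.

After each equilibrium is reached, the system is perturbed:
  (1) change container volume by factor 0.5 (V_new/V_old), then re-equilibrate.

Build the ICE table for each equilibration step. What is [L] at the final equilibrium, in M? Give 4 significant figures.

Q₀ = 1407 vs Keq = 1.5470e+04 ⇒ Q<K, forward
Step 1:
                  D         A         L
  I         0.02418    0.2002    0.5224
  C        -0.01781  -0.05344   0.03562
  E        0.006368    0.1468     0.558
  solve Keq expr → x = 0.01781; check Q = 1.5470e+04
Then change container volume by factor 0.5 (V_new/V_old).
Step 2:
                  D         A         L
  I         0.01274    0.2935     1.116
  C       -0.008435  -0.02531   0.01687
  E          0.0043    0.2682     1.133
  solve Keq expr → x = 0.008435; check Q = 1.5470e+04

[L]_eq = 1.133 M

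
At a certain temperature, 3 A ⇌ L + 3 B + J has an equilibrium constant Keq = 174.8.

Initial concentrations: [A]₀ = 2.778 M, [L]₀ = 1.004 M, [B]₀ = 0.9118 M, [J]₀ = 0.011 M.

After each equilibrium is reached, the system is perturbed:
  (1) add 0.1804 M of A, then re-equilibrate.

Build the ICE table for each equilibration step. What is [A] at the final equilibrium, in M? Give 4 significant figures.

Q₀ = 3.9051e-04 vs Keq = 174.8 ⇒ Q<K, forward
Step 1:
                  A         L         B         J
  Initial     2.778     1.004    0.9118     0.011
  Change     -2.179    0.7262     2.179    0.7262
  Equil      0.5994      1.73      3.09    0.7372
  solve Keq expr → x = 0.7262; check Q = 174.8
Then add 0.1804 M of A.
Step 2:
                  A         L         B         J
  Initial    0.7798      1.73      3.09    0.7372
  Change    -0.1359   0.04531    0.1359   0.04531
  Equil      0.6439     1.776     3.226    0.7825
  solve Keq expr → x = 0.04531; check Q = 174.8

[A]_eq = 0.6439 M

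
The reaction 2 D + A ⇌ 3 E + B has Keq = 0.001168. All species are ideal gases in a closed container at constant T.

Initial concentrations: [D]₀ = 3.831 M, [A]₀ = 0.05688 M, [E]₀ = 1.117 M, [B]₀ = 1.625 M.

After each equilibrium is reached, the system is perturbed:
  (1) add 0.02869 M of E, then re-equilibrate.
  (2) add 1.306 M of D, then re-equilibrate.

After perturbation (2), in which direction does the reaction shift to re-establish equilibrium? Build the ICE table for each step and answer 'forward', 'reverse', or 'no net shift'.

Direction: forward

Q₀ = 2.713 vs Keq = 0.001168 ⇒ Q>K, reverse
Step 1:
                   D          A          E          B
  init         3.831    0.05688      1.117      1.625
  Δ           0.6205     0.3102    -0.9307    -0.3102
  eq           4.451     0.3671     0.1863      1.315
  solve Keq expr → x = -0.3102; check Q = 0.001168
Then add 0.02869 M of E.
Step 2:
                   D          A          E          B
  init         4.451     0.3671      0.215      1.315
  Δ          0.01754   0.008769   -0.02631  -0.008769
  eq           4.469     0.3759     0.1887      1.306
  solve Keq expr → x = -0.008769; check Q = 0.001168
Then add 1.306 M of D.
Step 3:
                   D          A          E          B
  init         5.775     0.3759     0.1887      1.306
  Δ         -0.02126   -0.01063    0.03189    0.01063
  eq           5.754     0.3653     0.2205      1.317
  solve Keq expr → x = 0.01063; check Q = 0.001168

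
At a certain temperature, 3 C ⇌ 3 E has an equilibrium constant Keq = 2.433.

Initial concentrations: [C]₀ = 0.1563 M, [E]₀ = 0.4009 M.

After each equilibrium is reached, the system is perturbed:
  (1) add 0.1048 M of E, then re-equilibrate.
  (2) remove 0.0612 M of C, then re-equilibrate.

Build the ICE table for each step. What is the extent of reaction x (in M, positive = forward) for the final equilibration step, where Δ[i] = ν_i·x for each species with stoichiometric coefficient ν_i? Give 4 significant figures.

Q₀ = 16.87 vs Keq = 2.433 ⇒ Q>K, reverse
Step 1:
                    C           E
  I            0.1563      0.4009
  C           0.08131    -0.08131
  E            0.2376      0.3196
  solve Keq expr → x = -0.0271; check Q = 2.433
Then add 0.1048 M of E.
Step 2:
                    C           E
  I            0.2376      0.4244
  C           0.04469    -0.04469
  E            0.2823      0.3797
  solve Keq expr → x = -0.0149; check Q = 2.433
Then remove 0.0612 M of C.
Step 3:
                    C           E
  I            0.2211      0.3797
  C            0.0351     -0.0351
  E            0.2562      0.3446
  solve Keq expr → x = -0.0117; check Q = 2.433

x = -0.0117 M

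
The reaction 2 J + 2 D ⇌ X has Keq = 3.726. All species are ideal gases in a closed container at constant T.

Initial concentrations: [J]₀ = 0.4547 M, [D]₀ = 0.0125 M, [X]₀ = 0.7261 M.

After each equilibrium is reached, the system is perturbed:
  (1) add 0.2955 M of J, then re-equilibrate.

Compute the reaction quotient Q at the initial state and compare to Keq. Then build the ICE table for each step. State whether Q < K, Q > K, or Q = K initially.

Q₀ = 2.2476e+04 vs Keq = 3.726 ⇒ Q>K, reverse
Step 1:
                    J           D           X
  I            0.4547      0.0125      0.7261
  C            0.4159      0.4159     -0.2079
  E            0.8706      0.4284      0.5182
  solve Keq expr → x = -0.2079; check Q = 3.726
Then add 0.2955 M of J.
Step 2:
                    J           D           X
  I             1.166      0.4284      0.5182
  C          -0.07461    -0.07461      0.0373
  E             1.091      0.3538      0.5555
  solve Keq expr → x = 0.0373; check Q = 3.726

Q₀ = 2.2476e+04; Q > K (proceeds reverse)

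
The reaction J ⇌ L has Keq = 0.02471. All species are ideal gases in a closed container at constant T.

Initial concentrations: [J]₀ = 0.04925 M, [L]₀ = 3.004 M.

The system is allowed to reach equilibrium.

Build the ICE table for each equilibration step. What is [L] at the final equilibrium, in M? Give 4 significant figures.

Q₀ = 60.99 vs Keq = 0.02471 ⇒ Q>K, reverse
Step 1:
                    J           L
  init        0.04925       3.004
  Δ              2.93       -2.93
  eq             2.98     0.07363
  solve Keq expr → x = -2.93; check Q = 0.02471

[L]_eq = 0.07363 M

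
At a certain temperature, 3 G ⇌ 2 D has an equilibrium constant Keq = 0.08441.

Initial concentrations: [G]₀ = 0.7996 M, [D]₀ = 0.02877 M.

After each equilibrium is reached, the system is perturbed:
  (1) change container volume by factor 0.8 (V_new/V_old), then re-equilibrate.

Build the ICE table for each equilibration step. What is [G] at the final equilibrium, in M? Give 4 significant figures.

[G]_eq = 0.763 M

Q₀ = 0.001619 vs Keq = 0.08441 ⇒ Q<K, forward
Step 1:
                    G           D
  I            0.7996     0.02877
  C            -0.173      0.1153
  E            0.6266      0.1441
  solve Keq expr → x = 0.05767; check Q = 0.08441
Then change container volume by factor 0.8 (V_new/V_old).
Step 2:
                    G           D
  I            0.7832      0.1801
  C          -0.02025      0.0135
  E             0.763      0.1936
  solve Keq expr → x = 0.006751; check Q = 0.08441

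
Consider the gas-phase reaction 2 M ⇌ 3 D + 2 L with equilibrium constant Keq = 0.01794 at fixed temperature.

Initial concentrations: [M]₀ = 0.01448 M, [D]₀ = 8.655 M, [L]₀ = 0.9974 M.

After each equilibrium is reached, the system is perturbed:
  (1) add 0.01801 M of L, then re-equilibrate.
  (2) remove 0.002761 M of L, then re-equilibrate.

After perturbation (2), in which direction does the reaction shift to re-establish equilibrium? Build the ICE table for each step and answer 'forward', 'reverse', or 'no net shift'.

Direction: forward

Q₀ = 3.0761e+06 vs Keq = 0.01794 ⇒ Q>K, reverse
Step 1:
                  M         D         L
  Initial   0.01448     8.655    0.9974
  Change     0.9904    -1.486   -0.9904
  Equil       1.005     7.169  0.007011
  solve Keq expr → x = -0.4952; check Q = 0.01794
Then add 0.01801 M of L.
Step 2:
                  M         D         L
  Initial     1.005     7.169   0.02502
  Change    0.01785  -0.02677  -0.01785
  Equil       1.023     7.143  0.007176
  solve Keq expr → x = -0.008923; check Q = 0.01794
Then remove 0.002761 M of L.
Step 3:
                  M         D         L
  Initial     1.023     7.143  0.004415
  Change  -0.002736  0.004103  0.002736
  Equil        1.02     7.147  0.007151
  solve Keq expr → x = 0.001368; check Q = 0.01794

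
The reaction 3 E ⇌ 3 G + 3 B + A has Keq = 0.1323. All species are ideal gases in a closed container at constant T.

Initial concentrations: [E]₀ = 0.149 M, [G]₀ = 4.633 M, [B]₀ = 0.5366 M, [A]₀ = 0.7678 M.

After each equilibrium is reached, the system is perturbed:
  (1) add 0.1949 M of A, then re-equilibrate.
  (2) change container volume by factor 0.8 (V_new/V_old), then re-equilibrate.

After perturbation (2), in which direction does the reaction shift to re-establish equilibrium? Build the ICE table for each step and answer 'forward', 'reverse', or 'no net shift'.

Q₀ = 3566 vs Keq = 0.1323 ⇒ Q>K, reverse
Step 1:
                  E         G         B         A
  Initial     0.149     4.633    0.5366    0.7678
  Change     0.4508   -0.4508   -0.4508   -0.1503
  Equil      0.5998     4.182   0.08581    0.6175
  solve Keq expr → x = -0.1503; check Q = 0.1323
Then add 0.1949 M of A.
Step 2:
                  E         G         B         A
  Initial    0.5998     4.182   0.08581    0.8124
  Change   0.006462 -0.006462 -0.006462 -0.002154
  Equil      0.6062     4.176   0.07935    0.8103
  solve Keq expr → x = -0.002154; check Q = 0.1323
Then change container volume by factor 0.8 (V_new/V_old).
Step 3:
                  E         G         B         A
  Initial    0.7578      5.22   0.09919     1.013
  Change    0.02279  -0.02279  -0.02279 -0.007596
  Equil      0.7806     5.197    0.0764     1.005
  solve Keq expr → x = -0.007596; check Q = 0.1323

Direction: reverse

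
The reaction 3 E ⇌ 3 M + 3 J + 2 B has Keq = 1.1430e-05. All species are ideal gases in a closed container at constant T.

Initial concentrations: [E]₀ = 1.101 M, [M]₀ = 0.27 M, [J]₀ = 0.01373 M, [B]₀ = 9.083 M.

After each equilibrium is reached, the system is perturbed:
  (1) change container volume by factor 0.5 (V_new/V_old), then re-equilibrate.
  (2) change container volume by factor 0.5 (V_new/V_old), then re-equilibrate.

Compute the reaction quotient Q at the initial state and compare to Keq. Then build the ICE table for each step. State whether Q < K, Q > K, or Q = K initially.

Q₀ = 3.1492e-06 vs Keq = 1.1430e-05 ⇒ Q<K, forward
Step 1:
                   E          M          J          B
  Initial      1.101       0.27    0.01373      9.083
  Change   -0.006725   0.006725   0.006725   0.004483
  Equil        1.094     0.2767    0.02045      9.087
  solve Keq expr → x = 0.002242; check Q = 1.1430e-05
Then change container volume by factor 0.5 (V_new/V_old).
Step 2:
                   E          M          J          B
  Initial      2.189     0.5534    0.04091      18.17
  Change     0.02718   -0.02718   -0.02718   -0.01812
  Equil        2.216     0.5263    0.01373      18.16
  solve Keq expr → x = -0.00906; check Q = 1.1430e-05
Then change container volume by factor 0.5 (V_new/V_old).
Step 3:
                   E          M          J          B
  Initial      4.431      1.053    0.02746      36.31
  Change     0.01861   -0.01861   -0.01861   -0.01241
  Equil         4.45      1.034   0.008843       36.3
  solve Keq expr → x = -0.006205; check Q = 1.1430e-05

Q₀ = 3.1492e-06; Q < K (proceeds forward)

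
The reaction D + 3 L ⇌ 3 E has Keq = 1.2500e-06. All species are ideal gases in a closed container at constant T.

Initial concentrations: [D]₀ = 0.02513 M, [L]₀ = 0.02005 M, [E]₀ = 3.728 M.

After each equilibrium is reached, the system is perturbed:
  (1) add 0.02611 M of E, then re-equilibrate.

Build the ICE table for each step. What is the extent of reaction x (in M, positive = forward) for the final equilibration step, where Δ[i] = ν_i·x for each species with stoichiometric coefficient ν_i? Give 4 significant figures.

Q₀ = 2.5580e+08 vs Keq = 1.2500e-06 ⇒ Q>K, reverse
Step 1:
                  D         L         E
  init      0.02513   0.02005     3.728
  Δ           1.228     3.685    -3.685
  eq          1.253     3.705   0.04303
  solve Keq expr → x = -1.228; check Q = 1.2500e-06
Then add 0.02611 M of E.
Step 2:
                  D         L         E
  init        1.253     3.705   0.06914
  Δ        0.008571   0.02571  -0.02571
  eq          1.262     3.731   0.04343
  solve Keq expr → x = -0.008571; check Q = 1.2500e-06

x = -0.008571 M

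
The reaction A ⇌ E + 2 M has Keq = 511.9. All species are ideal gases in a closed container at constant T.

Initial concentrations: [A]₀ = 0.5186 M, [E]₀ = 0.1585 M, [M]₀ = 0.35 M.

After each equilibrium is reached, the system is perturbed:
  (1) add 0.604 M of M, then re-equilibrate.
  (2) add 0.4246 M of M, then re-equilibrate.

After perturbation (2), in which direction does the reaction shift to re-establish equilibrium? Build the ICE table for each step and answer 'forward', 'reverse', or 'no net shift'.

Q₀ = 0.03744 vs Keq = 511.9 ⇒ Q<K, forward
Step 1:
                    A           E           M
  init         0.5186      0.1585        0.35
  Δ           -0.5161      0.5161       1.032
  eq         0.002518      0.6746       1.382
  solve Keq expr → x = 0.5161; check Q = 511.9
Then add 0.604 M of M.
Step 2:
                    A           E           M
  init       0.002518      0.6746       1.986
  Δ          0.002633   -0.002633   -0.005267
  eq         0.005151      0.6719       1.981
  solve Keq expr → x = -0.002633; check Q = 511.9
Then add 0.4246 M of M.
Step 3:
                    A           E           M
  init       0.005151      0.6719       2.405
  Δ          0.002388   -0.002388   -0.004776
  eq         0.007539      0.6696       2.401
  solve Keq expr → x = -0.002388; check Q = 511.9

Direction: reverse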